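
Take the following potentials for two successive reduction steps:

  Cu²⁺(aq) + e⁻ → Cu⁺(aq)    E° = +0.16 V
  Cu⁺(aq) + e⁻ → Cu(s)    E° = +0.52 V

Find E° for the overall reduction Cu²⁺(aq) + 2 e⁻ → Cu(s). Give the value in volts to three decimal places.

Since ΔG° = −nFE° is additive over sequential reductions, n₃E°₃ = n₁E°₁ + n₂E°₂.
E°₃ = (1×+0.16 + 1×+0.52) / 2 = (+0.680) / 2 = +0.340 V.

+0.340 V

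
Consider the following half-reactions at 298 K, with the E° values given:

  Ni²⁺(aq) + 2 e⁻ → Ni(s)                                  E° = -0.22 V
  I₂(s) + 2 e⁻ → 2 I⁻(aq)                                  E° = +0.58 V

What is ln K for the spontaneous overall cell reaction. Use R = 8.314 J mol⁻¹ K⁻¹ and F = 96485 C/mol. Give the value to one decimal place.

62.3

Cathode: I₂/I⁻; anode: Ni²⁺/Ni. E°cell = (+0.58) − (-0.22) = +0.80 V, with n = 2.
ΔG° = −nFE° = −RT ln K, so ln K = nFE°/(RT) = (2)(96485)(+0.80) / ((8.314)(298)) = 62.309.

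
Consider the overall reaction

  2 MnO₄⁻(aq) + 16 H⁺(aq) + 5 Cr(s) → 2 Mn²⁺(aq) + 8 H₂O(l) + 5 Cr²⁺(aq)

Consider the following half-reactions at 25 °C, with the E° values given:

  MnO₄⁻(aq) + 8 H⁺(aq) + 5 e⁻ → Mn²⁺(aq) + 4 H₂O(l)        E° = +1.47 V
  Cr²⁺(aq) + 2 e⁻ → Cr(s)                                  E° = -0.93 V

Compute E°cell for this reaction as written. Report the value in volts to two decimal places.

+2.40 V

The MnO₄⁻/Mn²⁺ couple has the higher reduction potential, so it is the cathode; Cr²⁺/Cr is oxidised at the anode.
E°cell = E°(cathode) − E°(anode) = (+1.47) − (-0.93) = +2.40 V.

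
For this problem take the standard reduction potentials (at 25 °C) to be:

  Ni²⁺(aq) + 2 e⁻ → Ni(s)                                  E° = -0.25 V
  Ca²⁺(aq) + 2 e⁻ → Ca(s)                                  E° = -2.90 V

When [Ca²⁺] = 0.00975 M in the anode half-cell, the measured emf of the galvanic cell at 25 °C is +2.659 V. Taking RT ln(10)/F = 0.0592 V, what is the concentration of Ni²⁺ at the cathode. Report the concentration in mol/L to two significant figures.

0.020 M

Ni²⁺/Ni is the cathode, Ca²⁺/Ca the anode: E°cell = +2.65 V, n = 2.
Overall reaction: Ni²⁺(aq) + Ca(s) → Ni(s) + Ca²⁺(aq); Q = [Ca²⁺]^1/[Ni²⁺]^1.
From E = E° − (0.0592/n) log Q: log Q = (E° − E)·n/0.0592 = (+2.65 − (+2.659))·2/0.0592 = -0.3041.
So 1·log[Ni²⁺] = 1·log(0.00975) − log Q = -2.0110 − (-0.3041) = -1.7069; [Ni²⁺] = 10^(-1.7069) ≈ 0.020 M.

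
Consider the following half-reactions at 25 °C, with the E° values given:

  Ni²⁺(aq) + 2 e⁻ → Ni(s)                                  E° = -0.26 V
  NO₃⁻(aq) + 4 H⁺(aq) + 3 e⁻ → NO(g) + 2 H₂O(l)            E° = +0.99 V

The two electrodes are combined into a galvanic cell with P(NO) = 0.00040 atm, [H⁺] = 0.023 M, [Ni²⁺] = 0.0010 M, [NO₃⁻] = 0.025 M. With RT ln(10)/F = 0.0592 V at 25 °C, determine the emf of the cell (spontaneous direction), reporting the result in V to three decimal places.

+1.245 V

NO₃⁻/NO is the cathode (higher E°), Ni²⁺/Ni the anode: E°cell = +0.99 − (-0.26) = +1.25 V, n = 6.
Overall: 2 NO₃⁻(aq) + 8 H⁺(aq) + 3 Ni(s) → 2 NO(g) + 4 H₂O(l) + 3 Ni²⁺(aq)
Q = P(NO)^2·[Ni²⁺]^3 / ([NO₃⁻]^2·[H⁺]^8); log Q = 0.514.
E = E° − (0.0592/n) log Q = +1.25 − (0.0592/6)(0.514) = +1.245 V.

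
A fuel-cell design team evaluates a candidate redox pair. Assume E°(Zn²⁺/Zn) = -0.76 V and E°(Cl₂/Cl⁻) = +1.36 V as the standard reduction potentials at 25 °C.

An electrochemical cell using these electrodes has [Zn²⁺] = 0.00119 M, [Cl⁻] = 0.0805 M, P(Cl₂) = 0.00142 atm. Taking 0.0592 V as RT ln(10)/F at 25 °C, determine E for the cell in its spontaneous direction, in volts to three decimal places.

+2.187 V

Cl₂/Cl⁻ is the cathode (higher E°), Zn²⁺/Zn the anode: E°cell = +1.36 − (-0.76) = +2.12 V, n = 2.
Overall: Cl₂(g) + Zn(s) → 2 Cl⁻(aq) + Zn²⁺(aq)
Q = [Cl⁻]^2·[Zn²⁺] / (P(Cl₂)); log Q = -2.265.
E = E° − (0.0592/n) log Q = +2.12 − (0.0592/2)(-2.265) = +2.187 V.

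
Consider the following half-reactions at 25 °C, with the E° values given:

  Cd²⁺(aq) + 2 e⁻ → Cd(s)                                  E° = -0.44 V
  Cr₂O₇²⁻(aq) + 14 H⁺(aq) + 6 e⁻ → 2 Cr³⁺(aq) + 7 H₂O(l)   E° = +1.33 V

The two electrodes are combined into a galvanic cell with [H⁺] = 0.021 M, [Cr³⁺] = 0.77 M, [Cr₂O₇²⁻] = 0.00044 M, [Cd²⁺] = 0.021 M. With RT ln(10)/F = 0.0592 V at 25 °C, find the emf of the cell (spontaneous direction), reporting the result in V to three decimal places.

Cr₂O₇²⁻/Cr³⁺ is the cathode (higher E°), Cd²⁺/Cd the anode: E°cell = +1.33 − (-0.44) = +1.77 V, n = 6.
Overall: Cr₂O₇²⁻(aq) + 14 H⁺(aq) + 3 Cd(s) → 2 Cr³⁺(aq) + 7 H₂O(l) + 3 Cd²⁺(aq)
Q = [Cr³⁺]^2·[Cd²⁺]^3 / ([Cr₂O₇²⁻]·[H⁺]^14); log Q = 21.585.
E = E° − (0.0592/n) log Q = +1.77 − (0.0592/6)(21.585) = +1.557 V.

+1.557 V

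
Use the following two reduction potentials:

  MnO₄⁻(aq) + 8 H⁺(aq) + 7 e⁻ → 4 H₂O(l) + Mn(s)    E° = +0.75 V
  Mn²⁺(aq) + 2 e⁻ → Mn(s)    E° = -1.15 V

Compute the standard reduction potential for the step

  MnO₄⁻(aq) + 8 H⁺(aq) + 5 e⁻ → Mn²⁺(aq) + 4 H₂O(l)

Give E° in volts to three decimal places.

Sequential free energies add, so n₃E°₃ = n₁E°₁ + n₂E°₂.
With n₃ = 7, and the known step contributing 2×(-1.15) V, the unknown satisfies 5·E° = 7×(+0.75) − 2×(-1.15) = +7.550.
E° = +7.550 / 5 = +1.510 V.

+1.510 V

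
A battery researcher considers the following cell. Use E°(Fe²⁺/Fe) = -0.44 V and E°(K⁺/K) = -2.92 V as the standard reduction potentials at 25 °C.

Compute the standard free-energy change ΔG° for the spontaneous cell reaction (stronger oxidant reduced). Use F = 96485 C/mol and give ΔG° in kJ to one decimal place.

-478.6 kJ

Fe²⁺/Fe (E° = -0.44 V) is the cathode; K⁺/K (E° = -2.92 V) is the anode, so E°cell = +2.48 V.
Balancing electrons gives n = 2 (lcm of 2 and 1).
ΔG° = −nFE° = −(2)(96485)(+2.48) = -478,566 J = -478.6 kJ.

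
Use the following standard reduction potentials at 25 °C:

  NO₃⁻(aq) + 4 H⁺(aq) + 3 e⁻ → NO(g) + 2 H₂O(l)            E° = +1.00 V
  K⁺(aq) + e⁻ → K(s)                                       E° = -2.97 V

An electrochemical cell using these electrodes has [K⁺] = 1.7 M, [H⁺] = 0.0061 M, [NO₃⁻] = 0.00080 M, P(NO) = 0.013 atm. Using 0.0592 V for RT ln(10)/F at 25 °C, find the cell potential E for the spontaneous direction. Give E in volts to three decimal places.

+3.758 V

NO₃⁻/NO is the cathode (higher E°), K⁺/K the anode: E°cell = +1.00 − (-2.97) = +3.97 V, n = 3.
Overall: NO₃⁻(aq) + 4 H⁺(aq) + 3 K(s) → NO(g) + 2 H₂O(l) + 3 K⁺(aq)
Q = P(NO)·[K⁺]^3 / ([NO₃⁻]·[H⁺]^4); log Q = 10.761.
E = E° − (0.0592/n) log Q = +3.97 − (0.0592/3)(10.761) = +3.758 V.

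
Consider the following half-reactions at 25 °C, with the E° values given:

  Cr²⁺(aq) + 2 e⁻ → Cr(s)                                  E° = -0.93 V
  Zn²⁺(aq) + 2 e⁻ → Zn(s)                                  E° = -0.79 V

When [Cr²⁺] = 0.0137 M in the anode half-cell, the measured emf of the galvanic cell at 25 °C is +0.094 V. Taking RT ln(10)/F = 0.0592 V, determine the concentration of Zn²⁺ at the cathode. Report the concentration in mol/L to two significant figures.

Zn²⁺/Zn is the cathode, Cr²⁺/Cr the anode: E°cell = +0.14 V, n = 2.
Overall reaction: Zn²⁺(aq) + Cr(s) → Zn(s) + Cr²⁺(aq); Q = [Cr²⁺]^1/[Zn²⁺]^1.
From E = E° − (0.0592/n) log Q: log Q = (E° − E)·n/0.0592 = (+0.14 − (+0.094))·2/0.0592 = 1.5541.
So 1·log[Zn²⁺] = 1·log(0.0137) − log Q = -1.8633 − (1.5541) = -3.4174; [Zn²⁺] = 10^(-3.4174) ≈ 0.00038 M.

0.00038 M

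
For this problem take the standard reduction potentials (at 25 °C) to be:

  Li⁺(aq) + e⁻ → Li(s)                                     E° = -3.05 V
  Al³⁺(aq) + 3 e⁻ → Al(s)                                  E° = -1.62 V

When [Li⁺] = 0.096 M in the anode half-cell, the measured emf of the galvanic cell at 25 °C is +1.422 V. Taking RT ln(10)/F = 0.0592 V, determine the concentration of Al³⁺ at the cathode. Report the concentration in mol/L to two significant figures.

Al³⁺/Al is the cathode, Li⁺/Li the anode: E°cell = +1.43 V, n = 3.
Overall reaction: Al³⁺(aq) + 3 Li(s) → Al(s) + 3 Li⁺(aq); Q = [Li⁺]^3/[Al³⁺]^1.
From E = E° − (0.0592/n) log Q: log Q = (E° − E)·n/0.0592 = (+1.43 − (+1.422))·3/0.0592 = 0.4054.
So 1·log[Al³⁺] = 3·log(0.096) − log Q = -3.0532 − (0.4054) = -3.4586; [Al³⁺] = 10^(-3.4586) ≈ 0.00035 M.

0.00035 M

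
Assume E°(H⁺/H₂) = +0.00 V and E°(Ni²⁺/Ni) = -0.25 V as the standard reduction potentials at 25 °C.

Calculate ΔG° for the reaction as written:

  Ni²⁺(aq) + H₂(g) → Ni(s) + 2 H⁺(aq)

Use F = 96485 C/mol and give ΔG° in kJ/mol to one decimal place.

+48.2 kJ/mol

As written, Ni²⁺/Ni is reduced (cathode) and H⁺/H₂ is oxidised (anode), so E°cell = (-0.25) − (+0.00) = -0.25 V.
Balancing electrons gives n = 2.
ΔG° = −nFE° = −(2)(96485)(-0.25) = 48,242 J = +48.2 kJ/mol.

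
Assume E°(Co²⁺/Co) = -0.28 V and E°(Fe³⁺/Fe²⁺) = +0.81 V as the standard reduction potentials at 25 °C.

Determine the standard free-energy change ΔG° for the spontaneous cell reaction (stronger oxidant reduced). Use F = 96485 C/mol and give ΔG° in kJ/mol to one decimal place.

-210.3 kJ/mol

Fe³⁺/Fe²⁺ (E° = +0.81 V) is the cathode; Co²⁺/Co (E° = -0.28 V) is the anode, so E°cell = +1.09 V.
Balancing electrons gives n = 2 (lcm of 1 and 2).
ΔG° = −nFE° = −(2)(96485)(+1.09) = -210,337 J = -210.3 kJ/mol.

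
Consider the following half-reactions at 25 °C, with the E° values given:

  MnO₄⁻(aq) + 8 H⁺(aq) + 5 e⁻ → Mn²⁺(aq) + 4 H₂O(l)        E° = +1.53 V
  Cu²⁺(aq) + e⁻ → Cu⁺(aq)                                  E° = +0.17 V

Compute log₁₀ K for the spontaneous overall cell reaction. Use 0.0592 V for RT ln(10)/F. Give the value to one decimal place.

Cathode: MnO₄⁻/Mn²⁺; anode: Cu²⁺/Cu⁺. E°cell = +1.36 V, n = 5.
log K = nE°cell / 0.0592 = (5)(+1.36) / 0.0592 = 114.9.

114.9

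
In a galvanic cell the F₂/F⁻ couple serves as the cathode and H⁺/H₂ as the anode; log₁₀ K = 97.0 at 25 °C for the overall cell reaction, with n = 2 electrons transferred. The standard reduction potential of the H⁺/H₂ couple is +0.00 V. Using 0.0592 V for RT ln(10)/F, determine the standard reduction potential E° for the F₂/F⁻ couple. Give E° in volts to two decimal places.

E°cell = (0.0592/n)·log K = (0.0592/2)(97.0) = +2.871 V.
Since F₂/F⁻ is the cathode and H⁺/H₂ the anode, E°cell = E°(F₂/F⁻) − E°(H⁺/H₂).
So E°(F₂/F⁻) = E°cell + E°(H⁺/H₂) = +2.871 + (+0.00) = +2.87 V.

+2.87 V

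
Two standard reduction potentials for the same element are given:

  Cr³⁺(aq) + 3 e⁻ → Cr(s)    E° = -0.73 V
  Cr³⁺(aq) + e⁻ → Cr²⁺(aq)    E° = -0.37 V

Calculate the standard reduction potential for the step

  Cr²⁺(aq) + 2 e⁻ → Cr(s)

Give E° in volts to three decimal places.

Sequential free energies add, so n₃E°₃ = n₁E°₁ + n₂E°₂.
With n₃ = 3, and the known step contributing 1×(-0.37) V, the unknown satisfies 2·E° = 3×(-0.73) − 1×(-0.37) = -1.820.
E° = -1.820 / 2 = -0.910 V.

-0.910 V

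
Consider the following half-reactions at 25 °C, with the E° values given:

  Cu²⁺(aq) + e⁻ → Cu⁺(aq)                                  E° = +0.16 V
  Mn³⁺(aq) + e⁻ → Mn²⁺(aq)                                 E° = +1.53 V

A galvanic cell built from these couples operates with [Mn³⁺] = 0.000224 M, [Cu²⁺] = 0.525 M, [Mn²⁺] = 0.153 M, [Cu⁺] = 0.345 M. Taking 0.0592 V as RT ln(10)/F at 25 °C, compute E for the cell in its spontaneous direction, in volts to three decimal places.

Mn³⁺/Mn²⁺ is the cathode (higher E°), Cu²⁺/Cu⁺ the anode: E°cell = +1.53 − (+0.16) = +1.37 V, n = 1.
Overall: Mn³⁺(aq) + Cu⁺(aq) → Mn²⁺(aq) + Cu²⁺(aq)
Q = [Mn²⁺]·[Cu²⁺] / ([Mn³⁺]·[Cu⁺]); log Q = 3.017.
E = E° − (0.0592/n) log Q = +1.37 − (0.0592/1)(3.017) = +1.191 V.

+1.191 V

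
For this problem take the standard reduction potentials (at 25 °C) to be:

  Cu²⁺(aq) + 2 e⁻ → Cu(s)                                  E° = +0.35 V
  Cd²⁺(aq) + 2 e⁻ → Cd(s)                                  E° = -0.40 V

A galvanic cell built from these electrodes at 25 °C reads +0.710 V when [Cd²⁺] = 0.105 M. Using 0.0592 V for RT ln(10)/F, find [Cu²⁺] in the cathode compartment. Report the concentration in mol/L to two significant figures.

Cu²⁺/Cu is the cathode, Cd²⁺/Cd the anode: E°cell = +0.75 V, n = 2.
Overall reaction: Cu²⁺(aq) + Cd(s) → Cu(s) + Cd²⁺(aq); Q = [Cd²⁺]^1/[Cu²⁺]^1.
From E = E° − (0.0592/n) log Q: log Q = (E° − E)·n/0.0592 = (+0.75 − (+0.710))·2/0.0592 = 1.3514.
So 1·log[Cu²⁺] = 1·log(0.105) − log Q = -0.9788 − (1.3514) = -2.3302; [Cu²⁺] = 10^(-2.3302) ≈ 0.0047 M.

0.0047 M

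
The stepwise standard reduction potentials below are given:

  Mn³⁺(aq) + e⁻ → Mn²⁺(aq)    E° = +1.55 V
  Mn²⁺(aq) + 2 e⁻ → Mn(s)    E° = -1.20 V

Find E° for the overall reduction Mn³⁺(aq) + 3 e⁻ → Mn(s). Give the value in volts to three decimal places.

Adding the free-energy changes (−nFE°) of the two steps gives −n₃FE°₃ = −n₁FE°₁ − n₂FE°₂.
E°₃ = (1×+1.55 + 2×-1.20) / 3 = (-0.850) / 3 = -0.283 V.
E° values themselves are not directly additive — weighting by electron count is essential.

-0.283 V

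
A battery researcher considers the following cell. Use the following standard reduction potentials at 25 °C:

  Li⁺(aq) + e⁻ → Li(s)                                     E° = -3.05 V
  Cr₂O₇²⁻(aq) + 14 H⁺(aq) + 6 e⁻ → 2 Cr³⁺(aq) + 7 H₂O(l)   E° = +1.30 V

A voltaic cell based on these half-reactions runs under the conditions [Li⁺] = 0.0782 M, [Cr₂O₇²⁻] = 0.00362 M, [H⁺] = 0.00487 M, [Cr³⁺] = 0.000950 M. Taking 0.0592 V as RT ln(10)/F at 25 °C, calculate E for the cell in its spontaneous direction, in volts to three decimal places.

Cr₂O₇²⁻/Cr³⁺ is the cathode (higher E°), Li⁺/Li the anode: E°cell = +1.30 − (-3.05) = +4.35 V, n = 6.
Overall: Cr₂O₇²⁻(aq) + 14 H⁺(aq) + 6 Li(s) → 2 Cr³⁺(aq) + 7 H₂O(l) + 6 Li⁺(aq)
Q = [Cr³⁺]^2·[Li⁺]^6 / ([Cr₂O₇²⁻]·[H⁺]^14); log Q = 22.131.
E = E° − (0.0592/n) log Q = +4.35 − (0.0592/6)(22.131) = +4.132 V.

+4.132 V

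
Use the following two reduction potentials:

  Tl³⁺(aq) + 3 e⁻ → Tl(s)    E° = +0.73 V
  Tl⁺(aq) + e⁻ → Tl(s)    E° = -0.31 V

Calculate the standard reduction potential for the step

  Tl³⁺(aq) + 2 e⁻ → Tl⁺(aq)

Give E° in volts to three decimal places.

Sequential free energies add, so n₃E°₃ = n₁E°₁ + n₂E°₂.
With n₃ = 3, and the known step contributing 1×(-0.31) V, the unknown satisfies 2·E° = 3×(+0.73) − 1×(-0.31) = +2.500.
E° = +2.500 / 2 = +1.250 V.

+1.250 V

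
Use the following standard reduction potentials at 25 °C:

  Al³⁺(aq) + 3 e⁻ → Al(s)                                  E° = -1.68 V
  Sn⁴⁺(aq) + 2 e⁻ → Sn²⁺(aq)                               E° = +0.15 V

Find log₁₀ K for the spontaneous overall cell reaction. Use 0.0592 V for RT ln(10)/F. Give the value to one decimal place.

Cathode: Sn⁴⁺/Sn²⁺; anode: Al³⁺/Al. E°cell = +1.83 V, n = 6.
log K = nE°cell / 0.0592 = (6)(+1.83) / 0.0592 = 185.5.

185.5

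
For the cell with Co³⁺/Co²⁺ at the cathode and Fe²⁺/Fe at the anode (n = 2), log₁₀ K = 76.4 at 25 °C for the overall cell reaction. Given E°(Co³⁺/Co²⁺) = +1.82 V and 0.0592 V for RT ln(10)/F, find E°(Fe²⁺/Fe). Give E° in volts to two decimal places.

-0.44 V

E°cell = (0.0592/n)·log K = (0.0592/2)(76.4) = +2.261 V.
Since Co³⁺/Co²⁺ is the cathode and Fe²⁺/Fe the anode, E°cell = E°(Co³⁺/Co²⁺) − E°(Fe²⁺/Fe).
So E°(Fe²⁺/Fe) = E°(Co³⁺/Co²⁺) − E°cell = (+1.82) − (+2.261) = -0.44 V.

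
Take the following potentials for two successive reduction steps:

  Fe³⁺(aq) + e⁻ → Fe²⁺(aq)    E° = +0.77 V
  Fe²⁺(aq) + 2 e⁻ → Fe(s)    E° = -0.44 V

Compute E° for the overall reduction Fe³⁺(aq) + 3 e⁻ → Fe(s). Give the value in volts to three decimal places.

-0.037 V

Standard free energies of sequential steps add: ΔG°₃ = ΔG°₁ + ΔG°₂, so n₃E°₃ = n₁E°₁ + n₂E°₂.
E°₃ = (1×+0.77 + 2×-0.44) / 3 = (-0.110) / 3 = -0.037 V.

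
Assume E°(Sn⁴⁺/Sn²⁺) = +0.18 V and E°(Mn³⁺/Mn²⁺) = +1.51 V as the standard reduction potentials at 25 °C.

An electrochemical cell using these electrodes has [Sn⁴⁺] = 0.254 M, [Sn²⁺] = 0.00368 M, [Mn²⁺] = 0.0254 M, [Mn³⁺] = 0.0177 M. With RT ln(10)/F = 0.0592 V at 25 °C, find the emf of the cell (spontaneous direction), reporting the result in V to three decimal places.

+1.266 V

Mn³⁺/Mn²⁺ is the cathode (higher E°), Sn⁴⁺/Sn²⁺ the anode: E°cell = +1.51 − (+0.18) = +1.33 V, n = 2.
Overall: 2 Mn³⁺(aq) + Sn²⁺(aq) → 2 Mn²⁺(aq) + Sn⁴⁺(aq)
Q = [Mn²⁺]^2·[Sn⁴⁺] / ([Mn³⁺]^2·[Sn²⁺]); log Q = 2.153.
E = E° − (0.0592/n) log Q = +1.33 − (0.0592/2)(2.153) = +1.266 V.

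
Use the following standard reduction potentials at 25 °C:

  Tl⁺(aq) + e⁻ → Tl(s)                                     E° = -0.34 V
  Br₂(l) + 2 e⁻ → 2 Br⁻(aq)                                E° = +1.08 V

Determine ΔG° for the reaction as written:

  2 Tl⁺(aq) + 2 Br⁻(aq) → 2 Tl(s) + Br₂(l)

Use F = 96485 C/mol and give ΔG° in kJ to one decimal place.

+274.0 kJ

As written, Tl⁺/Tl is reduced (cathode) and Br₂/Br⁻ is oxidised (anode), so E°cell = (-0.34) − (+1.08) = -1.42 V.
Balancing electrons gives n = 2.
ΔG° = −nFE° = −(2)(96485)(-1.42) = 274,017 J = +274.0 kJ.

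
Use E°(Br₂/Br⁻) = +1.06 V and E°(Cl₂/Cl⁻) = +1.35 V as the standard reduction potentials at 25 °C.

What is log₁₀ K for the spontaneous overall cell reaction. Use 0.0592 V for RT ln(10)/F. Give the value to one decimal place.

9.8

Cathode: Cl₂/Cl⁻; anode: Br₂/Br⁻. E°cell = +0.29 V, n = 2.
log K = nE°cell / 0.0592 = (2)(+0.29) / 0.0592 = 9.8.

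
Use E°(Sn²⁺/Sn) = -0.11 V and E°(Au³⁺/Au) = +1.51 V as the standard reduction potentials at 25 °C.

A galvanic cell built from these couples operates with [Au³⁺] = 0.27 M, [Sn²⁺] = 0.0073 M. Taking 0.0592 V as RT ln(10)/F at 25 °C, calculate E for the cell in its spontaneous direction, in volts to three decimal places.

Au³⁺/Au is the cathode (higher E°), Sn²⁺/Sn the anode: E°cell = +1.51 − (-0.11) = +1.62 V, n = 6.
Overall: 2 Au³⁺(aq) + 3 Sn(s) → 2 Au(s) + 3 Sn²⁺(aq)
Q = [Sn²⁺]^3 / ([Au³⁺]^2); log Q = -5.273.
E = E° − (0.0592/n) log Q = +1.62 − (0.0592/6)(-5.273) = +1.672 V.

+1.672 V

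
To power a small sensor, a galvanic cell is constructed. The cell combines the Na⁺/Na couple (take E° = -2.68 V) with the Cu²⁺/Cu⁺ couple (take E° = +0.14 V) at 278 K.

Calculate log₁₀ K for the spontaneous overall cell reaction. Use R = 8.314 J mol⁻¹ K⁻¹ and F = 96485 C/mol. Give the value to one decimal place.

Cathode: Cu²⁺/Cu⁺; anode: Na⁺/Na. E°cell = (+0.14) − (-2.68) = +2.82 V, with n = 1.
ΔG° = −nFE° = −RT ln K, so ln K = nFE°/(RT) = (1)(96485)(+2.82) / ((8.314)(278)) = 117.721.
log₁₀ K = 117.721 / ln 10 = 51.1.

51.1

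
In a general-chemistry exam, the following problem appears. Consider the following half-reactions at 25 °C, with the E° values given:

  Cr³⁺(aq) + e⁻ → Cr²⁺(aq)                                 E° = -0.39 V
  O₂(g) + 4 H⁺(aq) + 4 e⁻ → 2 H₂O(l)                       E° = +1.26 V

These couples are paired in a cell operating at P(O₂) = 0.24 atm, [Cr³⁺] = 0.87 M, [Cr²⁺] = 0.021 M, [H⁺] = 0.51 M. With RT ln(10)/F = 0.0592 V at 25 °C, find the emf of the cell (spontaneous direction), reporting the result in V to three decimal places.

O₂/H₂O is the cathode (higher E°), Cr³⁺/Cr²⁺ the anode: E°cell = +1.26 − (-0.39) = +1.65 V, n = 4.
Overall: O₂(g) + 4 H⁺(aq) + 4 Cr²⁺(aq) → 2 H₂O(l) + 4 Cr³⁺(aq)
Q = [Cr³⁺]^4 / (P(O₂)·[H⁺]^4·[Cr²⁺]^4); log Q = 8.259.
E = E° − (0.0592/n) log Q = +1.65 − (0.0592/4)(8.259) = +1.528 V.

+1.528 V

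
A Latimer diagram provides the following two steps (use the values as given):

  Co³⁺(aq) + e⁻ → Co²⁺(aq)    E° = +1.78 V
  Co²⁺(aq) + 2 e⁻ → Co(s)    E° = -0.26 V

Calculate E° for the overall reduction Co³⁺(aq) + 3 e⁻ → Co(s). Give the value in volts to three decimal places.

+0.420 V

Standard free energies of sequential steps add: ΔG°₃ = ΔG°₁ + ΔG°₂, so n₃E°₃ = n₁E°₁ + n₂E°₂.
E°₃ = (1×+1.78 + 2×-0.26) / 3 = (+1.260) / 3 = +0.420 V.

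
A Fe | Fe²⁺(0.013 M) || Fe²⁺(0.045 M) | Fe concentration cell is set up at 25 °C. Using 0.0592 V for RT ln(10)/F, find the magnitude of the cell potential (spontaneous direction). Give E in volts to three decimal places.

+0.016 V

For a concentration cell E°cell = 0. The 0.045 M side is the cathode (reduction is favoured where [Fe²⁺] is higher).
With n = 2, E = −(0.0592/2) log([Fe²⁺]ₐₙ/[Fe²⁺]꜀ₐₜ) = −(0.0592/2) log(0.013/0.045) = −(0.0592/2)(-0.539) = +0.016 V.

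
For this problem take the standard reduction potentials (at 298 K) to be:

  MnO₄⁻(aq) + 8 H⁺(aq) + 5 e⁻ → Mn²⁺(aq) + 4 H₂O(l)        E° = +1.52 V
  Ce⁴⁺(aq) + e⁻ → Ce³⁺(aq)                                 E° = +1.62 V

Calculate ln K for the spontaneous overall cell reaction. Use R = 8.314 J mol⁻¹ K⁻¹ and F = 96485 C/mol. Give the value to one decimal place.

Cathode: Ce⁴⁺/Ce³⁺; anode: MnO₄⁻/Mn²⁺. E°cell = (+1.62) − (+1.52) = +0.10 V, with n = 5.
ΔG° = −nFE° = −RT ln K, so ln K = nFE°/(RT) = (5)(96485)(+0.10) / ((8.314)(298)) = 19.472.

19.5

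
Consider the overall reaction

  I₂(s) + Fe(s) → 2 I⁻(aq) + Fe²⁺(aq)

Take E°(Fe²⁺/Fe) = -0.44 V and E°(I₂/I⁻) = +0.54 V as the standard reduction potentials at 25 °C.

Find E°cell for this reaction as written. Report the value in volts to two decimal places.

The I₂/I⁻ couple has the higher reduction potential, so it is the cathode; Fe²⁺/Fe is oxidised at the anode.
E°cell = E°(cathode) − E°(anode) = (+0.54) − (-0.44) = +0.98 V.
Since E°cell > 0, the reaction is spontaneous under standard conditions.

+0.98 V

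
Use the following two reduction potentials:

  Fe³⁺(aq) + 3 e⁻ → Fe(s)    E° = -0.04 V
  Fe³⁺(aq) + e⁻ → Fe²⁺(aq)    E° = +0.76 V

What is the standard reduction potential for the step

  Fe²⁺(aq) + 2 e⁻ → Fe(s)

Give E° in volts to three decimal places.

Sequential free energies add, so n₃E°₃ = n₁E°₁ + n₂E°₂.
With n₃ = 3, and the known step contributing 1×(+0.76) V, the unknown satisfies 2·E° = 3×(-0.04) − 1×(+0.76) = -0.880.
E° = -0.880 / 2 = -0.440 V.

-0.440 V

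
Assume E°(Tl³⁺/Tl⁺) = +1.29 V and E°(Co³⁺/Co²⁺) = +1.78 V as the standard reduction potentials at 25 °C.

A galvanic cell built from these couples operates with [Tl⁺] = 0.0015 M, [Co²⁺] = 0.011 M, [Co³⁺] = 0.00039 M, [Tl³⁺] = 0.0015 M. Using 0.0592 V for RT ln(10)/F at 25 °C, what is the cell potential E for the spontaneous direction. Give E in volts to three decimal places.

+0.404 V

Co³⁺/Co²⁺ is the cathode (higher E°), Tl³⁺/Tl⁺ the anode: E°cell = +1.78 − (+1.29) = +0.49 V, n = 2.
Overall: 2 Co³⁺(aq) + Tl⁺(aq) → 2 Co²⁺(aq) + Tl³⁺(aq)
Q = [Co²⁺]^2·[Tl³⁺] / ([Co³⁺]^2·[Tl⁺]); log Q = 2.901.
E = E° − (0.0592/n) log Q = +0.49 − (0.0592/2)(2.901) = +0.404 V.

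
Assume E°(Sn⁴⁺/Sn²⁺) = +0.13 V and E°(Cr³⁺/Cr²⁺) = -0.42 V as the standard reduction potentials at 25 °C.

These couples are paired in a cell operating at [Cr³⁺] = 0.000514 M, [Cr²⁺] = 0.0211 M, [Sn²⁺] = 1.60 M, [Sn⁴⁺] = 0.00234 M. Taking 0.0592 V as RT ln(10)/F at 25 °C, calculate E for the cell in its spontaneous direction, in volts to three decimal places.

+0.562 V

Sn⁴⁺/Sn²⁺ is the cathode (higher E°), Cr³⁺/Cr²⁺ the anode: E°cell = +0.13 − (-0.42) = +0.55 V, n = 2.
Overall: Sn⁴⁺(aq) + 2 Cr²⁺(aq) → Sn²⁺(aq) + 2 Cr³⁺(aq)
Q = [Sn²⁺]·[Cr³⁺]^2 / ([Sn⁴⁺]·[Cr²⁺]^2); log Q = -0.392.
E = E° − (0.0592/n) log Q = +0.55 − (0.0592/2)(-0.392) = +0.562 V.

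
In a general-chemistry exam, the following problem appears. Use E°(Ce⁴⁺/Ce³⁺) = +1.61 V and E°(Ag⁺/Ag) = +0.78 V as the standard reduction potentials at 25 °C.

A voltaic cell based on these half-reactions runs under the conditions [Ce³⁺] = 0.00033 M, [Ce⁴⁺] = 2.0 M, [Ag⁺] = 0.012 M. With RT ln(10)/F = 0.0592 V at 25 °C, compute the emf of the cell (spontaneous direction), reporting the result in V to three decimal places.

Ce⁴⁺/Ce³⁺ is the cathode (higher E°), Ag⁺/Ag the anode: E°cell = +1.61 − (+0.78) = +0.83 V, n = 1.
Overall: Ce⁴⁺(aq) + Ag(s) → Ce³⁺(aq) + Ag⁺(aq)
Q = [Ce³⁺]·[Ag⁺] / ([Ce⁴⁺]); log Q = -5.703.
E = E° − (0.0592/n) log Q = +0.83 − (0.0592/1)(-5.703) = +1.168 V.

+1.168 V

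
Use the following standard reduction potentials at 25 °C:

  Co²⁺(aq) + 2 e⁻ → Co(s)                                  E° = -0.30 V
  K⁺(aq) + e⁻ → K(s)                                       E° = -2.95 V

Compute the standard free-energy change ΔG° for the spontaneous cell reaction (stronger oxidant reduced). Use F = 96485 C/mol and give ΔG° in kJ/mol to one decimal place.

Co²⁺/Co (E° = -0.30 V) is the cathode; K⁺/K (E° = -2.95 V) is the anode, so E°cell = +2.65 V.
Balancing electrons gives n = 2 (lcm of 2 and 1).
ΔG° = −nFE° = −(2)(96485)(+2.65) = -511,370 J = -511.4 kJ/mol.

-511.4 kJ/mol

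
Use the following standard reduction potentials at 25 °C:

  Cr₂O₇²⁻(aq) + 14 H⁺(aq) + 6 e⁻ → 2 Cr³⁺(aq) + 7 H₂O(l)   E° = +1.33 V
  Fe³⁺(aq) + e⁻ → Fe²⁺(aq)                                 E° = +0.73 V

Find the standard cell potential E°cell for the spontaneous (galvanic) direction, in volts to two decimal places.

+0.60 V

The Cr₂O₇²⁻/Cr³⁺ couple has the higher reduction potential, so it is the cathode; Fe³⁺/Fe²⁺ is oxidised at the anode.
E°cell = E°(cathode) − E°(anode) = (+1.33) − (+0.73) = +0.60 V.
Since E°cell > 0, the reaction is spontaneous under standard conditions.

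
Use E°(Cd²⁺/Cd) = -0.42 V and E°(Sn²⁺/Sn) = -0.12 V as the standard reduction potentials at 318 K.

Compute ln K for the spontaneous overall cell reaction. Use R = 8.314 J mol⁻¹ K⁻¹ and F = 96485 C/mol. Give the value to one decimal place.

Cathode: Sn²⁺/Sn; anode: Cd²⁺/Cd. E°cell = (-0.12) − (-0.42) = +0.30 V, with n = 2.
ΔG° = −nFE° = −RT ln K, so ln K = nFE°/(RT) = (2)(96485)(+0.30) / ((8.314)(318)) = 21.896.

21.9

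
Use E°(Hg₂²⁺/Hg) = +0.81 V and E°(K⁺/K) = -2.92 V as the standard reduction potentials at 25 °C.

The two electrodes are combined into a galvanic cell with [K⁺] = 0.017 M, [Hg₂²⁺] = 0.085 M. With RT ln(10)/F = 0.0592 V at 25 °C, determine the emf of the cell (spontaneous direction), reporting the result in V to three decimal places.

+3.803 V

Hg₂²⁺/Hg is the cathode (higher E°), K⁺/K the anode: E°cell = +0.81 − (-2.92) = +3.73 V, n = 2.
Overall: Hg₂²⁺(aq) + 2 K(s) → 2 Hg(l) + 2 K⁺(aq)
Q = [K⁺]^2 / ([Hg₂²⁺]); log Q = -2.469.
E = E° − (0.0592/n) log Q = +3.73 − (0.0592/2)(-2.469) = +3.803 V.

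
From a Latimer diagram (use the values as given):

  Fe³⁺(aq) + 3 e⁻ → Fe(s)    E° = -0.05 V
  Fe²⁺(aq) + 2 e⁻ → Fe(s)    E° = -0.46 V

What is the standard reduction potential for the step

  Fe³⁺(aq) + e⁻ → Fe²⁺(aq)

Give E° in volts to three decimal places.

Sequential free energies add, so n₃E°₃ = n₁E°₁ + n₂E°₂.
With n₃ = 3, and the known step contributing 2×(-0.46) V, the unknown satisfies 1·E° = 3×(-0.05) − 2×(-0.46) = +0.770.
E° = +0.770 / 1 = +0.770 V.

+0.770 V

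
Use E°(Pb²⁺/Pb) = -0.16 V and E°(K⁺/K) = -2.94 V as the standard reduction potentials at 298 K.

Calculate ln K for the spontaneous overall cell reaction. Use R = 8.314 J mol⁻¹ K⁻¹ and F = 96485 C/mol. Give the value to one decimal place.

Cathode: Pb²⁺/Pb; anode: K⁺/K. E°cell = (-0.16) − (-2.94) = +2.78 V, with n = 2.
ΔG° = −nFE° = −RT ln K, so ln K = nFE°/(RT) = (2)(96485)(+2.78) / ((8.314)(298)) = 216.525.

216.5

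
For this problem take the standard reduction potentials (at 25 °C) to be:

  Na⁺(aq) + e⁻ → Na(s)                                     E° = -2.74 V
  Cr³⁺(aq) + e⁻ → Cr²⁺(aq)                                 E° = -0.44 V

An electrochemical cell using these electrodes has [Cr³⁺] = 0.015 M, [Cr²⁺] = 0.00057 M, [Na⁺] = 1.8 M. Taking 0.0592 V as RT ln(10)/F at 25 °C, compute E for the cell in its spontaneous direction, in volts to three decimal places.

+2.369 V

Cr³⁺/Cr²⁺ is the cathode (higher E°), Na⁺/Na the anode: E°cell = -0.44 − (-2.74) = +2.30 V, n = 1.
Overall: Cr³⁺(aq) + Na(s) → Cr²⁺(aq) + Na⁺(aq)
Q = [Cr²⁺]·[Na⁺] / ([Cr³⁺]); log Q = -1.165.
E = E° − (0.0592/n) log Q = +2.30 − (0.0592/1)(-1.165) = +2.369 V.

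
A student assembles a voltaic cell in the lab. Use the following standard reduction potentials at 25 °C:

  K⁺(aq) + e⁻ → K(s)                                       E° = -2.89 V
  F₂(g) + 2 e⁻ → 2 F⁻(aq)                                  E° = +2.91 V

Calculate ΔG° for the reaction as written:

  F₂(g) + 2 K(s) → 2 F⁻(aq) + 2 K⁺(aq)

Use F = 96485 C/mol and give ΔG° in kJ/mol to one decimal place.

As written, F₂/F⁻ is reduced (cathode) and K⁺/K is oxidised (anode), so E°cell = (+2.91) − (-2.89) = +5.80 V.
Balancing electrons gives n = 2.
ΔG° = −nFE° = −(2)(96485)(+5.80) = -1,119,226 J = -1119.2 kJ/mol.

-1119.2 kJ/mol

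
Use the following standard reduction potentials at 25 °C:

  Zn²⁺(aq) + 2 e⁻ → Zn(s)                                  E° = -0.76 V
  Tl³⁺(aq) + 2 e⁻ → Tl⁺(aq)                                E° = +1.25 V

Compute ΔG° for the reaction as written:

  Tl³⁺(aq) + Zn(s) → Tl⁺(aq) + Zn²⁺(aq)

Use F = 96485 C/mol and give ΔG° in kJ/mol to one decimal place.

As written, Tl³⁺/Tl⁺ is reduced (cathode) and Zn²⁺/Zn is oxidised (anode), so E°cell = (+1.25) − (-0.76) = +2.01 V.
Balancing electrons gives n = 2.
ΔG° = −nFE° = −(2)(96485)(+2.01) = -387,870 J = -387.9 kJ/mol.

-387.9 kJ/mol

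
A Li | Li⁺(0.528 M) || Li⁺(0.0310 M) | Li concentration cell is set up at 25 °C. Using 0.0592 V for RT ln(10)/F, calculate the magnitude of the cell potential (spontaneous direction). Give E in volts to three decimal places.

+0.073 V

For a concentration cell E°cell = 0. The 0.528 M side is the cathode (reduction is favoured where [Li⁺] is higher).
With n = 1, E = −(0.0592/1) log([Li⁺]ₐₙ/[Li⁺]꜀ₐₜ) = −(0.0592/1) log(0.031/0.528) = −(0.0592/1)(-1.231) = +0.073 V.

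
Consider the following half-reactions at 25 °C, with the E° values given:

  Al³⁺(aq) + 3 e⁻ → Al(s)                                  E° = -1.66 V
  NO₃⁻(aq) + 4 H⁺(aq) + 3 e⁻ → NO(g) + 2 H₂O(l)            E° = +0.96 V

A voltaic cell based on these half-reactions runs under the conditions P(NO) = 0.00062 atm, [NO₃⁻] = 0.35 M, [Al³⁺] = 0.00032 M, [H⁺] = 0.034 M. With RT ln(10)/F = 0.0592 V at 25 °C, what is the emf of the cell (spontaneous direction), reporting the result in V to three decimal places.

NO₃⁻/NO is the cathode (higher E°), Al³⁺/Al the anode: E°cell = +0.96 − (-1.66) = +2.62 V, n = 3.
Overall: NO₃⁻(aq) + 4 H⁺(aq) + Al(s) → NO(g) + 2 H₂O(l) + Al³⁺(aq)
Q = P(NO)·[Al³⁺] / ([NO₃⁻]·[H⁺]^4); log Q = -0.372.
E = E° − (0.0592/n) log Q = +2.62 − (0.0592/3)(-0.372) = +2.627 V.

+2.627 V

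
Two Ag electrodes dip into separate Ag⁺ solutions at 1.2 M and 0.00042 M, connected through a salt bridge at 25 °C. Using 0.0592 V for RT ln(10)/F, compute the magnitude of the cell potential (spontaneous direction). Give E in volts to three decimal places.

For a concentration cell E°cell = 0. The 1.2 M side is the cathode (reduction is favoured where [Ag⁺] is higher).
With n = 1, E = −(0.0592/1) log([Ag⁺]ₐₙ/[Ag⁺]꜀ₐₜ) = −(0.0592/1) log(0.00042/1.2) = −(0.0592/1)(-3.456) = +0.205 V.

+0.205 V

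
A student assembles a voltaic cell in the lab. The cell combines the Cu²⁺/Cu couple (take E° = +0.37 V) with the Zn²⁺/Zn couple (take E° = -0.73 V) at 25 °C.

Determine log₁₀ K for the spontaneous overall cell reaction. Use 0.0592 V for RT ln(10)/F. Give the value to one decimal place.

Cathode: Cu²⁺/Cu; anode: Zn²⁺/Zn. E°cell = +1.10 V, n = 2.
log K = nE°cell / 0.0592 = (2)(+1.10) / 0.0592 = 37.2.

37.2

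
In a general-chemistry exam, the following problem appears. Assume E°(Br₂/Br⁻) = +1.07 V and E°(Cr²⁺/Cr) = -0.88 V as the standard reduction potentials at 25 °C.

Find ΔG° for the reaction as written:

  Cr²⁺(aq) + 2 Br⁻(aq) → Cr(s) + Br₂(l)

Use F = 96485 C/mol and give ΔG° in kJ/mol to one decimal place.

As written, Cr²⁺/Cr is reduced (cathode) and Br₂/Br⁻ is oxidised (anode), so E°cell = (-0.88) − (+1.07) = -1.95 V.
Balancing electrons gives n = 2.
ΔG° = −nFE° = −(2)(96485)(-1.95) = 376,292 J = +376.3 kJ/mol.

+376.3 kJ/mol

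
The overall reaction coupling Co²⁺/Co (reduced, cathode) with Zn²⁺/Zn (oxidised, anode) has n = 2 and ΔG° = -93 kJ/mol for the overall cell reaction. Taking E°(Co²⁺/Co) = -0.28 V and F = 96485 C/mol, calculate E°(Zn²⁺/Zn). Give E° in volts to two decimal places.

-0.76 V

E°cell = −ΔG°/(nF) = −(-93×10³)/((2)(96485)) = +0.482 V.
Since Co²⁺/Co is the cathode and Zn²⁺/Zn the anode, E°cell = E°(Co²⁺/Co) − E°(Zn²⁺/Zn).
So E°(Zn²⁺/Zn) = E°(Co²⁺/Co) − E°cell = (-0.28) − (+0.482) = -0.76 V.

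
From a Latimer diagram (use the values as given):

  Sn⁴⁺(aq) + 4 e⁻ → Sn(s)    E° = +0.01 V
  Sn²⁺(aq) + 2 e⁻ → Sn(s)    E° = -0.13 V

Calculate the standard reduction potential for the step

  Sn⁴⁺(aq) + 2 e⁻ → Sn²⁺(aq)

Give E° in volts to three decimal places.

+0.150 V

Sequential free energies add, so n₃E°₃ = n₁E°₁ + n₂E°₂.
With n₃ = 4, and the known step contributing 2×(-0.13) V, the unknown satisfies 2·E° = 4×(+0.01) − 2×(-0.13) = +0.300.
E° = +0.300 / 2 = +0.150 V.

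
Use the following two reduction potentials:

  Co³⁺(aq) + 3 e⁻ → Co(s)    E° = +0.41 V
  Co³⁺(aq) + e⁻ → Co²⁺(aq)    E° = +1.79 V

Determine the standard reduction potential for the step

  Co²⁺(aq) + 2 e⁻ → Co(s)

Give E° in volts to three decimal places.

Sequential free energies add, so n₃E°₃ = n₁E°₁ + n₂E°₂.
With n₃ = 3, and the known step contributing 1×(+1.79) V, the unknown satisfies 2·E° = 3×(+0.41) − 1×(+1.79) = -0.560.
E° = -0.560 / 2 = -0.280 V.

-0.280 V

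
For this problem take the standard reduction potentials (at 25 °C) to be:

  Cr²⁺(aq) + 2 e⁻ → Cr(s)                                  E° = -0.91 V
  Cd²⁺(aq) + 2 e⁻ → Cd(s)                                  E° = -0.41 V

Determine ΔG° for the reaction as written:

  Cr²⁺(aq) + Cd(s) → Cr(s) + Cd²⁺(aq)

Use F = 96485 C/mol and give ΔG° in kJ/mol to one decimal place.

As written, Cr²⁺/Cr is reduced (cathode) and Cd²⁺/Cd is oxidised (anode), so E°cell = (-0.91) − (-0.41) = -0.50 V.
Balancing electrons gives n = 2.
ΔG° = −nFE° = −(2)(96485)(-0.50) = 96,485 J = +96.5 kJ/mol.

+96.5 kJ/mol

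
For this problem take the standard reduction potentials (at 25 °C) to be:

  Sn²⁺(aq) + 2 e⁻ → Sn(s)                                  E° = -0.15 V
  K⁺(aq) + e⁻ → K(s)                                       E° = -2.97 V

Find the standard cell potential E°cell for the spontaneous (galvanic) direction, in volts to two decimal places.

+2.82 V

The Sn²⁺/Sn couple has the higher reduction potential, so it is the cathode; K⁺/K is oxidised at the anode.
E°cell = E°(cathode) − E°(anode) = (-0.15) − (-2.97) = +2.82 V.
Since E°cell > 0, the reaction is spontaneous under standard conditions.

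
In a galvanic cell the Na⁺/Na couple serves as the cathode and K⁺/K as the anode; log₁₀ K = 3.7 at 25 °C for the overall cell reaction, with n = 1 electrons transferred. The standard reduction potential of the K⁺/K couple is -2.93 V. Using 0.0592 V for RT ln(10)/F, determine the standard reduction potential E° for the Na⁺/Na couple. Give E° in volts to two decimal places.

-2.71 V

E°cell = (0.0592/n)·log K = (0.0592/1)(3.7) = +0.219 V.
Since Na⁺/Na is the cathode and K⁺/K the anode, E°cell = E°(Na⁺/Na) − E°(K⁺/K).
So E°(Na⁺/Na) = E°cell + E°(K⁺/K) = +0.219 + (-2.93) = -2.71 V.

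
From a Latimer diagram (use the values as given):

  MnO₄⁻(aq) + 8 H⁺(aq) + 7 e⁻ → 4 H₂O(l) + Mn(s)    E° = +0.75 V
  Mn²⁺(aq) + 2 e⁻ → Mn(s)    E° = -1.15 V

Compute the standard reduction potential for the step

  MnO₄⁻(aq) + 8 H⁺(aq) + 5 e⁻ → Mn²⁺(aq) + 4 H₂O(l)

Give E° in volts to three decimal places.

Sequential free energies add, so n₃E°₃ = n₁E°₁ + n₂E°₂.
With n₃ = 7, and the known step contributing 2×(-1.15) V, the unknown satisfies 5·E° = 7×(+0.75) − 2×(-1.15) = +7.550.
E° = +7.550 / 5 = +1.510 V.

+1.510 V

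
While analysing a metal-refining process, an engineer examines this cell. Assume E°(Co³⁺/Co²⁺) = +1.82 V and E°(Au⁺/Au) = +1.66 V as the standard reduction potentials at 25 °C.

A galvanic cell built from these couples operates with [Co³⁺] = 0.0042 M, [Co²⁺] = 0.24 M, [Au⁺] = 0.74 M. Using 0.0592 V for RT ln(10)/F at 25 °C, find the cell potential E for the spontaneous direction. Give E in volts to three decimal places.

+0.064 V

Co³⁺/Co²⁺ is the cathode (higher E°), Au⁺/Au the anode: E°cell = +1.82 − (+1.66) = +0.16 V, n = 1.
Overall: Co³⁺(aq) + Au(s) → Co²⁺(aq) + Au⁺(aq)
Q = [Co²⁺]·[Au⁺] / ([Co³⁺]); log Q = 1.626.
E = E° − (0.0592/n) log Q = +0.16 − (0.0592/1)(1.626) = +0.064 V.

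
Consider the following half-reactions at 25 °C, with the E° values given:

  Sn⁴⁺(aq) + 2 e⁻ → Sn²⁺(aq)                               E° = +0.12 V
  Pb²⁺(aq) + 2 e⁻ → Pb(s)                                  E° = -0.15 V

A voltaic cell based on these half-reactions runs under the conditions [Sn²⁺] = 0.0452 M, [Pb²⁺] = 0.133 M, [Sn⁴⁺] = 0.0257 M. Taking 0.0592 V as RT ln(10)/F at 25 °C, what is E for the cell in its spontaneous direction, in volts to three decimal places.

+0.289 V

Sn⁴⁺/Sn²⁺ is the cathode (higher E°), Pb²⁺/Pb the anode: E°cell = +0.12 − (-0.15) = +0.27 V, n = 2.
Overall: Sn⁴⁺(aq) + Pb(s) → Sn²⁺(aq) + Pb²⁺(aq)
Q = [Sn²⁺]·[Pb²⁺] / ([Sn⁴⁺]); log Q = -0.631.
E = E° − (0.0592/n) log Q = +0.27 − (0.0592/2)(-0.631) = +0.289 V.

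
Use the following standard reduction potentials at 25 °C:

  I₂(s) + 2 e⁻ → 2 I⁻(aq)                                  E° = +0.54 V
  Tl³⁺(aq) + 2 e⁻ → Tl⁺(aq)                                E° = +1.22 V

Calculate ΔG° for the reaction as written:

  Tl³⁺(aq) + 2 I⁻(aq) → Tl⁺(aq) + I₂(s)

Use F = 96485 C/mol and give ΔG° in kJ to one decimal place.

As written, Tl³⁺/Tl⁺ is reduced (cathode) and I₂/I⁻ is oxidised (anode), so E°cell = (+1.22) − (+0.54) = +0.68 V.
Balancing electrons gives n = 2.
ΔG° = −nFE° = −(2)(96485)(+0.68) = -131,220 J = -131.2 kJ.

-131.2 kJ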